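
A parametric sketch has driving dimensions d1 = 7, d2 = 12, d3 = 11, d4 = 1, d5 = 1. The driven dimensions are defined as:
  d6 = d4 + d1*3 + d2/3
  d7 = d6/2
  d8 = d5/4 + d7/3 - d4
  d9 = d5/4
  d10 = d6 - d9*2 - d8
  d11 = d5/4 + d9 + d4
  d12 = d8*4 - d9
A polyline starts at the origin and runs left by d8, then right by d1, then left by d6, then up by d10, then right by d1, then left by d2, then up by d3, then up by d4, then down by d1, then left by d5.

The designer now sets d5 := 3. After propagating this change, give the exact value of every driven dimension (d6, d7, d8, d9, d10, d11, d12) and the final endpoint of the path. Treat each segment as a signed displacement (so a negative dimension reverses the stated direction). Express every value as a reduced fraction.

Apply edit: d5 := 3
  d6 = d4 + d1*3 + d2/3 = 26
  d7 = d6/2 = 13
  d8 = d5/4 + d7/3 - d4 = 49/12
  d9 = d5/4 = 3/4
  d10 = d6 - d9*2 - d8 = 245/12
  d11 = d5/4 + d9 + d4 = 5/2
  d12 = d8*4 - d9 = 187/12
Walk from origin (0, 0):
  seg 1: left by d8 = 49/12 → (-49/12, 0)
  seg 2: right by d1 = 7 → (35/12, 0)
  seg 3: left by d6 = 26 → (-277/12, 0)
  seg 4: up by d10 = 245/12 → (-277/12, 245/12)
  seg 5: right by d1 = 7 → (-193/12, 245/12)
  seg 6: left by d2 = 12 → (-337/12, 245/12)
  seg 7: up by d3 = 11 → (-337/12, 377/12)
  seg 8: up by d4 = 1 → (-337/12, 389/12)
  seg 9: down by d1 = 7 → (-337/12, 305/12)
  seg 10: left by d5 = 3 → (-373/12, 305/12)

d6 = 26
d7 = 13
d8 = 49/12
d9 = 3/4
d10 = 245/12
d11 = 5/2
d12 = 187/12
endpoint = (-373/12, 305/12)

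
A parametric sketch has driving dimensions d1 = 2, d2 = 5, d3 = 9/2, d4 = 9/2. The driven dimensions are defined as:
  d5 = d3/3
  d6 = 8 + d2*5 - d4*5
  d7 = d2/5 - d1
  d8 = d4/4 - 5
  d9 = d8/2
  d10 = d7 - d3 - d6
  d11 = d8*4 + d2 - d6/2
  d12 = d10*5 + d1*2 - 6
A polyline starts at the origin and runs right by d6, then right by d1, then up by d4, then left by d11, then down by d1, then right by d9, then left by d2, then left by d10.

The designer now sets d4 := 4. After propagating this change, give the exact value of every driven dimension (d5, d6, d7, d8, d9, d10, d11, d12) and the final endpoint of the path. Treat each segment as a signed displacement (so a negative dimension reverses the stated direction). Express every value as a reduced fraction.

d5 = 3/2
d6 = 13
d7 = -1
d8 = -4
d9 = -2
d10 = -37/2
d11 = -35/2
d12 = -189/2
endpoint = (44, 2)

Apply edit: d4 := 4
  d5 = d3/3 = 3/2
  d6 = 8 + d2*5 - d4*5 = 13
  d7 = d2/5 - d1 = -1
  d8 = d4/4 - 5 = -4
  d9 = d8/2 = -2
  d10 = d7 - d3 - d6 = -37/2
  d11 = d8*4 + d2 - d6/2 = -35/2
  d12 = d10*5 + d1*2 - 6 = -189/2
Walk from origin (0, 0):
  seg 1: right by d6 = 13 → (13, 0)
  seg 2: right by d1 = 2 → (15, 0)
  seg 3: up by d4 = 4 → (15, 4)
  seg 4: left by d11 = -35/2 → (65/2, 4)
  seg 5: down by d1 = 2 → (65/2, 2)
  seg 6: right by d9 = -2 → (61/2, 2)
  seg 7: left by d2 = 5 → (51/2, 2)
  seg 8: left by d10 = -37/2 → (44, 2)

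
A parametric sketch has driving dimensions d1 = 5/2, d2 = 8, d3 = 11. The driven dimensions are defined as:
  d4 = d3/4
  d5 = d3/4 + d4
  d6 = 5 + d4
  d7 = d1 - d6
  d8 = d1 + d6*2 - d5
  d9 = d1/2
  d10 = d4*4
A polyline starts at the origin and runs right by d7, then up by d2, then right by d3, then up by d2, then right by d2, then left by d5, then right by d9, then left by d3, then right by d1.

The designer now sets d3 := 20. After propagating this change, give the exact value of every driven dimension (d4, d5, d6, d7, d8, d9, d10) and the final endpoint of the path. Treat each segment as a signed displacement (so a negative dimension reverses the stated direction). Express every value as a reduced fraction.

Apply edit: d3 := 20
  d4 = d3/4 = 5
  d5 = d3/4 + d4 = 10
  d6 = 5 + d4 = 10
  d7 = d1 - d6 = -15/2
  d8 = d1 + d6*2 - d5 = 25/2
  d9 = d1/2 = 5/4
  d10 = d4*4 = 20
Walk from origin (0, 0):
  seg 1: right by d7 = -15/2 → (-15/2, 0)
  seg 2: up by d2 = 8 → (-15/2, 8)
  seg 3: right by d3 = 20 → (25/2, 8)
  seg 4: up by d2 = 8 → (25/2, 16)
  seg 5: right by d2 = 8 → (41/2, 16)
  seg 6: left by d5 = 10 → (21/2, 16)
  seg 7: right by d9 = 5/4 → (47/4, 16)
  seg 8: left by d3 = 20 → (-33/4, 16)
  seg 9: right by d1 = 5/2 → (-23/4, 16)

d4 = 5
d5 = 10
d6 = 10
d7 = -15/2
d8 = 25/2
d9 = 5/4
d10 = 20
endpoint = (-23/4, 16)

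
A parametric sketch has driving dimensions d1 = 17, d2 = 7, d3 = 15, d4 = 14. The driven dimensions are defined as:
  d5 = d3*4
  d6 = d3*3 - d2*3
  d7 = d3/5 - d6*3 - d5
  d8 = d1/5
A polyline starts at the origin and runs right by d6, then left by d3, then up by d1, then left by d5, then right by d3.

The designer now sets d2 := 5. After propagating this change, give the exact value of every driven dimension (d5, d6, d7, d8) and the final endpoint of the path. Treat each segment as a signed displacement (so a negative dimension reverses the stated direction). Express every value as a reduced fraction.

d5 = 60
d6 = 30
d7 = -147
d8 = 17/5
endpoint = (-30, 17)

Apply edit: d2 := 5
  d5 = d3*4 = 60
  d6 = d3*3 - d2*3 = 30
  d7 = d3/5 - d6*3 - d5 = -147
  d8 = d1/5 = 17/5
Walk from origin (0, 0):
  seg 1: right by d6 = 30 → (30, 0)
  seg 2: left by d3 = 15 → (15, 0)
  seg 3: up by d1 = 17 → (15, 17)
  seg 4: left by d5 = 60 → (-45, 17)
  seg 5: right by d3 = 15 → (-30, 17)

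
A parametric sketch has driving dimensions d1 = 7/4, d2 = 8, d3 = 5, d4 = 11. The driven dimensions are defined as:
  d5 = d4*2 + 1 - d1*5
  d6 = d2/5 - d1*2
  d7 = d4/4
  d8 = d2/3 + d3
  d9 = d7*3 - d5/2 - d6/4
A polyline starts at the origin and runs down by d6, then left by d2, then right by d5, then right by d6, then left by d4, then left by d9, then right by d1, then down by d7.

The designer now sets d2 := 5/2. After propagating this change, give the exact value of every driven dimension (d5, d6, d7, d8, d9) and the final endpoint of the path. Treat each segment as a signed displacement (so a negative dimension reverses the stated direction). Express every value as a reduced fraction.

Apply edit: d2 := 5/2
  d5 = d4*2 + 1 - d1*5 = 57/4
  d6 = d2/5 - d1*2 = -3
  d7 = d4/4 = 11/4
  d8 = d2/3 + d3 = 35/6
  d9 = d7*3 - d5/2 - d6/4 = 15/8
Walk from origin (0, 0):
  seg 1: down by d6 = -3 → (0, 3)
  seg 2: left by d2 = 5/2 → (-5/2, 3)
  seg 3: right by d5 = 57/4 → (47/4, 3)
  seg 4: right by d6 = -3 → (35/4, 3)
  seg 5: left by d4 = 11 → (-9/4, 3)
  seg 6: left by d9 = 15/8 → (-33/8, 3)
  seg 7: right by d1 = 7/4 → (-19/8, 3)
  seg 8: down by d7 = 11/4 → (-19/8, 1/4)

d5 = 57/4
d6 = -3
d7 = 11/4
d8 = 35/6
d9 = 15/8
endpoint = (-19/8, 1/4)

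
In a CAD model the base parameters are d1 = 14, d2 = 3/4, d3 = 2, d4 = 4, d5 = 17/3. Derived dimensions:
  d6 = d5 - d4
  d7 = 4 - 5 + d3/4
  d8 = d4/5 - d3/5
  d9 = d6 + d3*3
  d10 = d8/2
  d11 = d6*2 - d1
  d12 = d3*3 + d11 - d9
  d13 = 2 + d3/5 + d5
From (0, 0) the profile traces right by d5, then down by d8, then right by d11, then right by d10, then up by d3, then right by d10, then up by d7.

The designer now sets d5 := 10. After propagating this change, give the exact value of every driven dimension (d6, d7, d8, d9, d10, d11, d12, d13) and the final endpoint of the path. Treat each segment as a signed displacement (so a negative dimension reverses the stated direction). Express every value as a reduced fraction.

Apply edit: d5 := 10
  d6 = d5 - d4 = 6
  d7 = 4 - 5 + d3/4 = -1/2
  d8 = d4/5 - d3/5 = 2/5
  d9 = d6 + d3*3 = 12
  d10 = d8/2 = 1/5
  d11 = d6*2 - d1 = -2
  d12 = d3*3 + d11 - d9 = -8
  d13 = 2 + d3/5 + d5 = 62/5
Walk from origin (0, 0):
  seg 1: right by d5 = 10 → (10, 0)
  seg 2: down by d8 = 2/5 → (10, -2/5)
  seg 3: right by d11 = -2 → (8, -2/5)
  seg 4: right by d10 = 1/5 → (41/5, -2/5)
  seg 5: up by d3 = 2 → (41/5, 8/5)
  seg 6: right by d10 = 1/5 → (42/5, 8/5)
  seg 7: up by d7 = -1/2 → (42/5, 11/10)

d6 = 6
d7 = -1/2
d8 = 2/5
d9 = 12
d10 = 1/5
d11 = -2
d12 = -8
d13 = 62/5
endpoint = (42/5, 11/10)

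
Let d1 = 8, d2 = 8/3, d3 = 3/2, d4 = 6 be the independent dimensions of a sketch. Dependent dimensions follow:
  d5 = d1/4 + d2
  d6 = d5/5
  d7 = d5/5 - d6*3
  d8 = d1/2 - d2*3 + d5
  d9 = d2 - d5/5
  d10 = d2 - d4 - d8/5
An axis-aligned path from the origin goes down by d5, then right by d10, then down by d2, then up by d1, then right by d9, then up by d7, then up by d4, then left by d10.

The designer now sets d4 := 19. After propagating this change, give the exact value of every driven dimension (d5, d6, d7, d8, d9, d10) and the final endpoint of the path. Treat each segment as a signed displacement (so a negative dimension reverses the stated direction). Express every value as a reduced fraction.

Apply edit: d4 := 19
  d5 = d1/4 + d2 = 14/3
  d6 = d5/5 = 14/15
  d7 = d5/5 - d6*3 = -28/15
  d8 = d1/2 - d2*3 + d5 = 2/3
  d9 = d2 - d5/5 = 26/15
  d10 = d2 - d4 - d8/5 = -247/15
Walk from origin (0, 0):
  seg 1: down by d5 = 14/3 → (0, -14/3)
  seg 2: right by d10 = -247/15 → (-247/15, -14/3)
  seg 3: down by d2 = 8/3 → (-247/15, -22/3)
  seg 4: up by d1 = 8 → (-247/15, 2/3)
  seg 5: right by d9 = 26/15 → (-221/15, 2/3)
  seg 6: up by d7 = -28/15 → (-221/15, -6/5)
  seg 7: up by d4 = 19 → (-221/15, 89/5)
  seg 8: left by d10 = -247/15 → (26/15, 89/5)

d5 = 14/3
d6 = 14/15
d7 = -28/15
d8 = 2/3
d9 = 26/15
d10 = -247/15
endpoint = (26/15, 89/5)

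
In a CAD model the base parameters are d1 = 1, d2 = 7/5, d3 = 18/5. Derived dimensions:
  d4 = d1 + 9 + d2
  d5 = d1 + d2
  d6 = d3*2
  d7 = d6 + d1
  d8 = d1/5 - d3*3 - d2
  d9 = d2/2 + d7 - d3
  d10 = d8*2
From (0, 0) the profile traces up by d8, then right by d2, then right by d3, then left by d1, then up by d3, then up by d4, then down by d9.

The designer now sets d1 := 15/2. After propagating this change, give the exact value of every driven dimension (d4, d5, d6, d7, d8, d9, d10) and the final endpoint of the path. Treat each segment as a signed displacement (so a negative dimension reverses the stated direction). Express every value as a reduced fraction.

Apply edit: d1 := 15/2
  d4 = d1 + 9 + d2 = 179/10
  d5 = d1 + d2 = 89/10
  d6 = d3*2 = 36/5
  d7 = d6 + d1 = 147/10
  d8 = d1/5 - d3*3 - d2 = -107/10
  d9 = d2/2 + d7 - d3 = 59/5
  d10 = d8*2 = -107/5
Walk from origin (0, 0):
  seg 1: up by d8 = -107/10 → (0, -107/10)
  seg 2: right by d2 = 7/5 → (7/5, -107/10)
  seg 3: right by d3 = 18/5 → (5, -107/10)
  seg 4: left by d1 = 15/2 → (-5/2, -107/10)
  seg 5: up by d3 = 18/5 → (-5/2, -71/10)
  seg 6: up by d4 = 179/10 → (-5/2, 54/5)
  seg 7: down by d9 = 59/5 → (-5/2, -1)

d4 = 179/10
d5 = 89/10
d6 = 36/5
d7 = 147/10
d8 = -107/10
d9 = 59/5
d10 = -107/5
endpoint = (-5/2, -1)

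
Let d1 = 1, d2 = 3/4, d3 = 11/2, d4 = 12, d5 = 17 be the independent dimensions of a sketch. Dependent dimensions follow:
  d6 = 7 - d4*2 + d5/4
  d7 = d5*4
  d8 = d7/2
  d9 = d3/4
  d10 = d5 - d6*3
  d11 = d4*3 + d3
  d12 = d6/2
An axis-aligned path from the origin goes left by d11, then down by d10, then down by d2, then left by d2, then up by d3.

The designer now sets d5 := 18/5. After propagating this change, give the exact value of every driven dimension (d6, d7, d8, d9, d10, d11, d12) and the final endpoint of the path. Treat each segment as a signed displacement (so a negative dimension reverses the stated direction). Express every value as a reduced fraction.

Apply edit: d5 := 18/5
  d6 = 7 - d4*2 + d5/4 = -161/10
  d7 = d5*4 = 72/5
  d8 = d7/2 = 36/5
  d9 = d3/4 = 11/8
  d10 = d5 - d6*3 = 519/10
  d11 = d4*3 + d3 = 83/2
  d12 = d6/2 = -161/20
Walk from origin (0, 0):
  seg 1: left by d11 = 83/2 → (-83/2, 0)
  seg 2: down by d10 = 519/10 → (-83/2, -519/10)
  seg 3: down by d2 = 3/4 → (-83/2, -1053/20)
  seg 4: left by d2 = 3/4 → (-169/4, -1053/20)
  seg 5: up by d3 = 11/2 → (-169/4, -943/20)

d6 = -161/10
d7 = 72/5
d8 = 36/5
d9 = 11/8
d10 = 519/10
d11 = 83/2
d12 = -161/20
endpoint = (-169/4, -943/20)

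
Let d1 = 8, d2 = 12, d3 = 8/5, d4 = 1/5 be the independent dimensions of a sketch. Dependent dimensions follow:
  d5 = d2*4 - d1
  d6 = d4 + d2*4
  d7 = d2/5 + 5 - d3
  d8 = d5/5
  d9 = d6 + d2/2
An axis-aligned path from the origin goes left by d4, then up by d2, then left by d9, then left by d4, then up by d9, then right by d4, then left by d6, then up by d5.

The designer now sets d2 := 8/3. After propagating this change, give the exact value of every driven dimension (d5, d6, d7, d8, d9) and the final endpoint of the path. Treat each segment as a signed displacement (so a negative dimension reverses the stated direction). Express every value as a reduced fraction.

Apply edit: d2 := 8/3
  d5 = d2*4 - d1 = 8/3
  d6 = d4 + d2*4 = 163/15
  d7 = d2/5 + 5 - d3 = 59/15
  d8 = d5/5 = 8/15
  d9 = d6 + d2/2 = 61/5
Walk from origin (0, 0):
  seg 1: left by d4 = 1/5 → (-1/5, 0)
  seg 2: up by d2 = 8/3 → (-1/5, 8/3)
  seg 3: left by d9 = 61/5 → (-62/5, 8/3)
  seg 4: left by d4 = 1/5 → (-63/5, 8/3)
  seg 5: up by d9 = 61/5 → (-63/5, 223/15)
  seg 6: right by d4 = 1/5 → (-62/5, 223/15)
  seg 7: left by d6 = 163/15 → (-349/15, 223/15)
  seg 8: up by d5 = 8/3 → (-349/15, 263/15)

d5 = 8/3
d6 = 163/15
d7 = 59/15
d8 = 8/15
d9 = 61/5
endpoint = (-349/15, 263/15)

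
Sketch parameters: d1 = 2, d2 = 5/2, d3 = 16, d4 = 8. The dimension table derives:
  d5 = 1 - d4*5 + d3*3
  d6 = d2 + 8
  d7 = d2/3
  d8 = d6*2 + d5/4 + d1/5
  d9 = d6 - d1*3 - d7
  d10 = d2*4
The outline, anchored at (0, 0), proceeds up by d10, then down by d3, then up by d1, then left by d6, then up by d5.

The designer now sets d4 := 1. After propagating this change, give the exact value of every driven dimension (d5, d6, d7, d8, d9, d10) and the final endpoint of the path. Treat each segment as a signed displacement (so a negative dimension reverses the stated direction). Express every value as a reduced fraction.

Apply edit: d4 := 1
  d5 = 1 - d4*5 + d3*3 = 44
  d6 = d2 + 8 = 21/2
  d7 = d2/3 = 5/6
  d8 = d6*2 + d5/4 + d1/5 = 162/5
  d9 = d6 - d1*3 - d7 = 11/3
  d10 = d2*4 = 10
Walk from origin (0, 0):
  seg 1: up by d10 = 10 → (0, 10)
  seg 2: down by d3 = 16 → (0, -6)
  seg 3: up by d1 = 2 → (0, -4)
  seg 4: left by d6 = 21/2 → (-21/2, -4)
  seg 5: up by d5 = 44 → (-21/2, 40)

d5 = 44
d6 = 21/2
d7 = 5/6
d8 = 162/5
d9 = 11/3
d10 = 10
endpoint = (-21/2, 40)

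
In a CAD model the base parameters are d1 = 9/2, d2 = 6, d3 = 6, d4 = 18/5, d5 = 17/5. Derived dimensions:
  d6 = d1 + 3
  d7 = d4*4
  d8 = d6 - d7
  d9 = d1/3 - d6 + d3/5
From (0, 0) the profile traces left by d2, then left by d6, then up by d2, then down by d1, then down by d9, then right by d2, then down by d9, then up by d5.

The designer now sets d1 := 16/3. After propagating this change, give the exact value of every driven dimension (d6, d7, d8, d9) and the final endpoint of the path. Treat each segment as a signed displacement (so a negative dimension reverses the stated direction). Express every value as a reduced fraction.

Apply edit: d1 := 16/3
  d6 = d1 + 3 = 25/3
  d7 = d4*4 = 72/5
  d8 = d6 - d7 = -91/15
  d9 = d1/3 - d6 + d3/5 = -241/45
Walk from origin (0, 0):
  seg 1: left by d2 = 6 → (-6, 0)
  seg 2: left by d6 = 25/3 → (-43/3, 0)
  seg 3: up by d2 = 6 → (-43/3, 6)
  seg 4: down by d1 = 16/3 → (-43/3, 2/3)
  seg 5: down by d9 = -241/45 → (-43/3, 271/45)
  seg 6: right by d2 = 6 → (-25/3, 271/45)
  seg 7: down by d9 = -241/45 → (-25/3, 512/45)
  seg 8: up by d5 = 17/5 → (-25/3, 133/9)

d6 = 25/3
d7 = 72/5
d8 = -91/15
d9 = -241/45
endpoint = (-25/3, 133/9)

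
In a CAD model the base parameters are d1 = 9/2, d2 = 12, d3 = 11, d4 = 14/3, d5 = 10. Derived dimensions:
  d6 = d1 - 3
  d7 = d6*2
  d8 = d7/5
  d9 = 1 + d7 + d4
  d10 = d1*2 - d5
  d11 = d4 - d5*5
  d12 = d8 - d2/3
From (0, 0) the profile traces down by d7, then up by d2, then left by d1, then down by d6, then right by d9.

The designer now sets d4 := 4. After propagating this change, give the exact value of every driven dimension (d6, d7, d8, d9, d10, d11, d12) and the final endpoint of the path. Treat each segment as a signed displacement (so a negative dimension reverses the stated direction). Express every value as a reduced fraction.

d6 = 3/2
d7 = 3
d8 = 3/5
d9 = 8
d10 = -1
d11 = -46
d12 = -17/5
endpoint = (7/2, 15/2)

Apply edit: d4 := 4
  d6 = d1 - 3 = 3/2
  d7 = d6*2 = 3
  d8 = d7/5 = 3/5
  d9 = 1 + d7 + d4 = 8
  d10 = d1*2 - d5 = -1
  d11 = d4 - d5*5 = -46
  d12 = d8 - d2/3 = -17/5
Walk from origin (0, 0):
  seg 1: down by d7 = 3 → (0, -3)
  seg 2: up by d2 = 12 → (0, 9)
  seg 3: left by d1 = 9/2 → (-9/2, 9)
  seg 4: down by d6 = 3/2 → (-9/2, 15/2)
  seg 5: right by d9 = 8 → (7/2, 15/2)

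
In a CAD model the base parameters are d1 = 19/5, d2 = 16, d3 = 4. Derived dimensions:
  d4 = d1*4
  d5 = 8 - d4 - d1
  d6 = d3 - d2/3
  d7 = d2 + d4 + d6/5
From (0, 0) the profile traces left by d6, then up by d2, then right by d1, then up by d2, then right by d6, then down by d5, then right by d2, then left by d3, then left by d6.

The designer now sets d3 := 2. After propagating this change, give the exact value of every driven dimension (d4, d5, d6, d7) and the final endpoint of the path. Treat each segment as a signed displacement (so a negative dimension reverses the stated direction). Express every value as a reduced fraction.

Apply edit: d3 := 2
  d4 = d1*4 = 76/5
  d5 = 8 - d4 - d1 = -11
  d6 = d3 - d2/3 = -10/3
  d7 = d2 + d4 + d6/5 = 458/15
Walk from origin (0, 0):
  seg 1: left by d6 = -10/3 → (10/3, 0)
  seg 2: up by d2 = 16 → (10/3, 16)
  seg 3: right by d1 = 19/5 → (107/15, 16)
  seg 4: up by d2 = 16 → (107/15, 32)
  seg 5: right by d6 = -10/3 → (19/5, 32)
  seg 6: down by d5 = -11 → (19/5, 43)
  seg 7: right by d2 = 16 → (99/5, 43)
  seg 8: left by d3 = 2 → (89/5, 43)
  seg 9: left by d6 = -10/3 → (317/15, 43)

d4 = 76/5
d5 = -11
d6 = -10/3
d7 = 458/15
endpoint = (317/15, 43)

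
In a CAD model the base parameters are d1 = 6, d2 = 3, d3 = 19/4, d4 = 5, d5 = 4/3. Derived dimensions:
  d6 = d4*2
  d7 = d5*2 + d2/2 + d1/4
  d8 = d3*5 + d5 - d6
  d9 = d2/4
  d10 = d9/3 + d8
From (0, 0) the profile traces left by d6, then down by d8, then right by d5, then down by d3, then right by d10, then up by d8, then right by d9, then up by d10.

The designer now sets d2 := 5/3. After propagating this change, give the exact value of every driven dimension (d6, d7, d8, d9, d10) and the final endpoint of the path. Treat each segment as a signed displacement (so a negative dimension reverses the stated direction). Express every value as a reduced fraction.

Apply edit: d2 := 5/3
  d6 = d4*2 = 10
  d7 = d5*2 + d2/2 + d1/4 = 5
  d8 = d3*5 + d5 - d6 = 181/12
  d9 = d2/4 = 5/12
  d10 = d9/3 + d8 = 137/9
Walk from origin (0, 0):
  seg 1: left by d6 = 10 → (-10, 0)
  seg 2: down by d8 = 181/12 → (-10, -181/12)
  seg 3: right by d5 = 4/3 → (-26/3, -181/12)
  seg 4: down by d3 = 19/4 → (-26/3, -119/6)
  seg 5: right by d10 = 137/9 → (59/9, -119/6)
  seg 6: up by d8 = 181/12 → (59/9, -19/4)
  seg 7: right by d9 = 5/12 → (251/36, -19/4)
  seg 8: up by d10 = 137/9 → (251/36, 377/36)

d6 = 10
d7 = 5
d8 = 181/12
d9 = 5/12
d10 = 137/9
endpoint = (251/36, 377/36)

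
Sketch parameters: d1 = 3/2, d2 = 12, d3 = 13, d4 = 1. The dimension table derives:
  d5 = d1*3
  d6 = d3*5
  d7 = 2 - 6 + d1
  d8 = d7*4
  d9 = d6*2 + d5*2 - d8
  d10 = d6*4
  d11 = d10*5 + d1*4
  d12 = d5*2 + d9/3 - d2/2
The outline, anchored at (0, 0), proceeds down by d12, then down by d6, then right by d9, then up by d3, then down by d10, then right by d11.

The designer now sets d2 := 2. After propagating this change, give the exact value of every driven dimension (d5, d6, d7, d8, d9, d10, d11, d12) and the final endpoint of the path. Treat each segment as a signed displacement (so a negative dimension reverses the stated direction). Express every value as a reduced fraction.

Apply edit: d2 := 2
  d5 = d1*3 = 9/2
  d6 = d3*5 = 65
  d7 = 2 - 6 + d1 = -5/2
  d8 = d7*4 = -10
  d9 = d6*2 + d5*2 - d8 = 149
  d10 = d6*4 = 260
  d11 = d10*5 + d1*4 = 1306
  d12 = d5*2 + d9/3 - d2/2 = 173/3
Walk from origin (0, 0):
  seg 1: down by d12 = 173/3 → (0, -173/3)
  seg 2: down by d6 = 65 → (0, -368/3)
  seg 3: right by d9 = 149 → (149, -368/3)
  seg 4: up by d3 = 13 → (149, -329/3)
  seg 5: down by d10 = 260 → (149, -1109/3)
  seg 6: right by d11 = 1306 → (1455, -1109/3)

d5 = 9/2
d6 = 65
d7 = -5/2
d8 = -10
d9 = 149
d10 = 260
d11 = 1306
d12 = 173/3
endpoint = (1455, -1109/3)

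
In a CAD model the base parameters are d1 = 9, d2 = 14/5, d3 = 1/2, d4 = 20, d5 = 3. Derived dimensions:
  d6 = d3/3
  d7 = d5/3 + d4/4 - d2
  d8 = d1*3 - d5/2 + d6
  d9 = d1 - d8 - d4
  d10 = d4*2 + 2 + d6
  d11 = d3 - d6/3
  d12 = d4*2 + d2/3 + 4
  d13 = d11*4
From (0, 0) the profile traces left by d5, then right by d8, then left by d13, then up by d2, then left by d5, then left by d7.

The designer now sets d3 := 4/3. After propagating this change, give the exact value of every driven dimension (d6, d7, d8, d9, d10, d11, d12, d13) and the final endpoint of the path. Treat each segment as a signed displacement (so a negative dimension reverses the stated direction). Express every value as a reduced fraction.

d6 = 4/9
d7 = 16/5
d8 = 467/18
d9 = -665/18
d10 = 382/9
d11 = 32/27
d12 = 674/15
d13 = 128/27
endpoint = (3241/270, 14/5)

Apply edit: d3 := 4/3
  d6 = d3/3 = 4/9
  d7 = d5/3 + d4/4 - d2 = 16/5
  d8 = d1*3 - d5/2 + d6 = 467/18
  d9 = d1 - d8 - d4 = -665/18
  d10 = d4*2 + 2 + d6 = 382/9
  d11 = d3 - d6/3 = 32/27
  d12 = d4*2 + d2/3 + 4 = 674/15
  d13 = d11*4 = 128/27
Walk from origin (0, 0):
  seg 1: left by d5 = 3 → (-3, 0)
  seg 2: right by d8 = 467/18 → (413/18, 0)
  seg 3: left by d13 = 128/27 → (983/54, 0)
  seg 4: up by d2 = 14/5 → (983/54, 14/5)
  seg 5: left by d5 = 3 → (821/54, 14/5)
  seg 6: left by d7 = 16/5 → (3241/270, 14/5)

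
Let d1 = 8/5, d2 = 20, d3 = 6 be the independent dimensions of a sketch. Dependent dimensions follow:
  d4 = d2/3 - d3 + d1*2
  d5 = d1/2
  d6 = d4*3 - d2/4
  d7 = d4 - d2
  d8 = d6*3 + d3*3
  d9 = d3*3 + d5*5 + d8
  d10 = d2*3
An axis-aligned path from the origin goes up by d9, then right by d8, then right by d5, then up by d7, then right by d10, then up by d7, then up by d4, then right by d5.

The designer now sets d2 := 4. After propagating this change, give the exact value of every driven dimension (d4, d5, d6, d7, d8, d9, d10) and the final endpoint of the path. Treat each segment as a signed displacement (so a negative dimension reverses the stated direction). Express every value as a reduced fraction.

d4 = -22/15
d5 = 4/5
d6 = -27/5
d7 = -82/15
d8 = 9/5
d9 = 119/5
d10 = 12
endpoint = (77/5, 57/5)

Apply edit: d2 := 4
  d4 = d2/3 - d3 + d1*2 = -22/15
  d5 = d1/2 = 4/5
  d6 = d4*3 - d2/4 = -27/5
  d7 = d4 - d2 = -82/15
  d8 = d6*3 + d3*3 = 9/5
  d9 = d3*3 + d5*5 + d8 = 119/5
  d10 = d2*3 = 12
Walk from origin (0, 0):
  seg 1: up by d9 = 119/5 → (0, 119/5)
  seg 2: right by d8 = 9/5 → (9/5, 119/5)
  seg 3: right by d5 = 4/5 → (13/5, 119/5)
  seg 4: up by d7 = -82/15 → (13/5, 55/3)
  seg 5: right by d10 = 12 → (73/5, 55/3)
  seg 6: up by d7 = -82/15 → (73/5, 193/15)
  seg 7: up by d4 = -22/15 → (73/5, 57/5)
  seg 8: right by d5 = 4/5 → (77/5, 57/5)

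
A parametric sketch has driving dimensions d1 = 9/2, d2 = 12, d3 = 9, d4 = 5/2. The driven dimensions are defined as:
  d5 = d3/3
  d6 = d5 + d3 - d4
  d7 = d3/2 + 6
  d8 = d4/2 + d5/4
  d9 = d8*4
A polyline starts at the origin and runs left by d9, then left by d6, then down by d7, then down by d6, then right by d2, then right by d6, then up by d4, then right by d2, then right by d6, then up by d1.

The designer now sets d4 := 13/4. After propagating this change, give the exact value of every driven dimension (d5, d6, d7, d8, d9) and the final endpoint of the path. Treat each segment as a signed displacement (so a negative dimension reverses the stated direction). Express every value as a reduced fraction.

d5 = 3
d6 = 35/4
d7 = 21/2
d8 = 19/8
d9 = 19/2
endpoint = (93/4, -23/2)

Apply edit: d4 := 13/4
  d5 = d3/3 = 3
  d6 = d5 + d3 - d4 = 35/4
  d7 = d3/2 + 6 = 21/2
  d8 = d4/2 + d5/4 = 19/8
  d9 = d8*4 = 19/2
Walk from origin (0, 0):
  seg 1: left by d9 = 19/2 → (-19/2, 0)
  seg 2: left by d6 = 35/4 → (-73/4, 0)
  seg 3: down by d7 = 21/2 → (-73/4, -21/2)
  seg 4: down by d6 = 35/4 → (-73/4, -77/4)
  seg 5: right by d2 = 12 → (-25/4, -77/4)
  seg 6: right by d6 = 35/4 → (5/2, -77/4)
  seg 7: up by d4 = 13/4 → (5/2, -16)
  seg 8: right by d2 = 12 → (29/2, -16)
  seg 9: right by d6 = 35/4 → (93/4, -16)
  seg 10: up by d1 = 9/2 → (93/4, -23/2)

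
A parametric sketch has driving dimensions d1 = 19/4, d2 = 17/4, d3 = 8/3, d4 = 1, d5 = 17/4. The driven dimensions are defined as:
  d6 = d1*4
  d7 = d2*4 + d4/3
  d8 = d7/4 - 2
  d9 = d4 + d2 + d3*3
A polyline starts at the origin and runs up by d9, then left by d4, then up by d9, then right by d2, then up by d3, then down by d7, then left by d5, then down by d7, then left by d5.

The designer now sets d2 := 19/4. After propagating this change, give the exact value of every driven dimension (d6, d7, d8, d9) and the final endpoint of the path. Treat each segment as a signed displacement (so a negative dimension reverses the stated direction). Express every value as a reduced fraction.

Apply edit: d2 := 19/4
  d6 = d1*4 = 19
  d7 = d2*4 + d4/3 = 58/3
  d8 = d7/4 - 2 = 17/6
  d9 = d4 + d2 + d3*3 = 55/4
Walk from origin (0, 0):
  seg 1: up by d9 = 55/4 → (0, 55/4)
  seg 2: left by d4 = 1 → (-1, 55/4)
  seg 3: up by d9 = 55/4 → (-1, 55/2)
  seg 4: right by d2 = 19/4 → (15/4, 55/2)
  seg 5: up by d3 = 8/3 → (15/4, 181/6)
  seg 6: down by d7 = 58/3 → (15/4, 65/6)
  seg 7: left by d5 = 17/4 → (-1/2, 65/6)
  seg 8: down by d7 = 58/3 → (-1/2, -17/2)
  seg 9: left by d5 = 17/4 → (-19/4, -17/2)

d6 = 19
d7 = 58/3
d8 = 17/6
d9 = 55/4
endpoint = (-19/4, -17/2)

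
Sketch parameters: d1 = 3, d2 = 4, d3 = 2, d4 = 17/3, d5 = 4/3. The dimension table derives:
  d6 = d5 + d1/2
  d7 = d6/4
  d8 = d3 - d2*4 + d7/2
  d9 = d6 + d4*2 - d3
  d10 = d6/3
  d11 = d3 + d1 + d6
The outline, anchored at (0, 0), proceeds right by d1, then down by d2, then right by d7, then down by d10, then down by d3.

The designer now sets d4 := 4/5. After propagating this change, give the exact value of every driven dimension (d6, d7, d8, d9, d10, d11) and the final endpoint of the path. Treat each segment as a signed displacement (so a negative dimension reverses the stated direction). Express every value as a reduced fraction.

d6 = 17/6
d7 = 17/24
d8 = -655/48
d9 = 73/30
d10 = 17/18
d11 = 47/6
endpoint = (89/24, -125/18)

Apply edit: d4 := 4/5
  d6 = d5 + d1/2 = 17/6
  d7 = d6/4 = 17/24
  d8 = d3 - d2*4 + d7/2 = -655/48
  d9 = d6 + d4*2 - d3 = 73/30
  d10 = d6/3 = 17/18
  d11 = d3 + d1 + d6 = 47/6
Walk from origin (0, 0):
  seg 1: right by d1 = 3 → (3, 0)
  seg 2: down by d2 = 4 → (3, -4)
  seg 3: right by d7 = 17/24 → (89/24, -4)
  seg 4: down by d10 = 17/18 → (89/24, -89/18)
  seg 5: down by d3 = 2 → (89/24, -125/18)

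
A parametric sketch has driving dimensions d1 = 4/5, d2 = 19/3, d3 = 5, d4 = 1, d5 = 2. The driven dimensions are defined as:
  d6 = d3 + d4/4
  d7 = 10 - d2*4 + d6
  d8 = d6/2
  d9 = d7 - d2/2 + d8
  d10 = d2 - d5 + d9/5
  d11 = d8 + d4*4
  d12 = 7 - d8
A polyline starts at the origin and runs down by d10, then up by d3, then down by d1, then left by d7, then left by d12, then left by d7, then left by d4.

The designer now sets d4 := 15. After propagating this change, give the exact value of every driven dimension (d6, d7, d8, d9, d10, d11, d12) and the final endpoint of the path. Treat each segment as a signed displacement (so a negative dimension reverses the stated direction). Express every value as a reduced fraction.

d6 = 35/4
d7 = -79/12
d8 = 35/8
d9 = -43/8
d10 = 391/120
d11 = 515/8
d12 = 21/8
endpoint = (-107/24, 113/120)

Apply edit: d4 := 15
  d6 = d3 + d4/4 = 35/4
  d7 = 10 - d2*4 + d6 = -79/12
  d8 = d6/2 = 35/8
  d9 = d7 - d2/2 + d8 = -43/8
  d10 = d2 - d5 + d9/5 = 391/120
  d11 = d8 + d4*4 = 515/8
  d12 = 7 - d8 = 21/8
Walk from origin (0, 0):
  seg 1: down by d10 = 391/120 → (0, -391/120)
  seg 2: up by d3 = 5 → (0, 209/120)
  seg 3: down by d1 = 4/5 → (0, 113/120)
  seg 4: left by d7 = -79/12 → (79/12, 113/120)
  seg 5: left by d12 = 21/8 → (95/24, 113/120)
  seg 6: left by d7 = -79/12 → (253/24, 113/120)
  seg 7: left by d4 = 15 → (-107/24, 113/120)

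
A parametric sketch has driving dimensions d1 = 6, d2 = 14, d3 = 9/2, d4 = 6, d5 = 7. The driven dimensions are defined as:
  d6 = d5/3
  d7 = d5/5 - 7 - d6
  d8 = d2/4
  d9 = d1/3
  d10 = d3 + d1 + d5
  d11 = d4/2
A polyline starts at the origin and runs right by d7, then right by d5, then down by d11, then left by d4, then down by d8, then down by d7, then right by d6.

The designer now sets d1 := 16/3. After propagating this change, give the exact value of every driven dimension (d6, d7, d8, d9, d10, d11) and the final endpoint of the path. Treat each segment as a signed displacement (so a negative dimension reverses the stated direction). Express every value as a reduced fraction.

Apply edit: d1 := 16/3
  d6 = d5/3 = 7/3
  d7 = d5/5 - 7 - d6 = -119/15
  d8 = d2/4 = 7/2
  d9 = d1/3 = 16/9
  d10 = d3 + d1 + d5 = 101/6
  d11 = d4/2 = 3
Walk from origin (0, 0):
  seg 1: right by d7 = -119/15 → (-119/15, 0)
  seg 2: right by d5 = 7 → (-14/15, 0)
  seg 3: down by d11 = 3 → (-14/15, -3)
  seg 4: left by d4 = 6 → (-104/15, -3)
  seg 5: down by d8 = 7/2 → (-104/15, -13/2)
  seg 6: down by d7 = -119/15 → (-104/15, 43/30)
  seg 7: right by d6 = 7/3 → (-23/5, 43/30)

d6 = 7/3
d7 = -119/15
d8 = 7/2
d9 = 16/9
d10 = 101/6
d11 = 3
endpoint = (-23/5, 43/30)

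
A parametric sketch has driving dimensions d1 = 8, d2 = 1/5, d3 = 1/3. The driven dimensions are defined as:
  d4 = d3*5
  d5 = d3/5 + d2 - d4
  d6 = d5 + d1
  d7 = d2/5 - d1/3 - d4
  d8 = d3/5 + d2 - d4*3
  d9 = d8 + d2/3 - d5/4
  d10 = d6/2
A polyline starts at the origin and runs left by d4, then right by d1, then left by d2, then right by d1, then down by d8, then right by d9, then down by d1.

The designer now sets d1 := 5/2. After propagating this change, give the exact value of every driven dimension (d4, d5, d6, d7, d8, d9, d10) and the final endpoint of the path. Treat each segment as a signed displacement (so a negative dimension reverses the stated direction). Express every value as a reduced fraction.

Apply edit: d1 := 5/2
  d4 = d3*5 = 5/3
  d5 = d3/5 + d2 - d4 = -7/5
  d6 = d5 + d1 = 11/10
  d7 = d2/5 - d1/3 - d4 = -123/50
  d8 = d3/5 + d2 - d4*3 = -71/15
  d9 = d8 + d2/3 - d5/4 = -259/60
  d10 = d6/2 = 11/20
Walk from origin (0, 0):
  seg 1: left by d4 = 5/3 → (-5/3, 0)
  seg 2: right by d1 = 5/2 → (5/6, 0)
  seg 3: left by d2 = 1/5 → (19/30, 0)
  seg 4: right by d1 = 5/2 → (47/15, 0)
  seg 5: down by d8 = -71/15 → (47/15, 71/15)
  seg 6: right by d9 = -259/60 → (-71/60, 71/15)
  seg 7: down by d1 = 5/2 → (-71/60, 67/30)

d4 = 5/3
d5 = -7/5
d6 = 11/10
d7 = -123/50
d8 = -71/15
d9 = -259/60
d10 = 11/20
endpoint = (-71/60, 67/30)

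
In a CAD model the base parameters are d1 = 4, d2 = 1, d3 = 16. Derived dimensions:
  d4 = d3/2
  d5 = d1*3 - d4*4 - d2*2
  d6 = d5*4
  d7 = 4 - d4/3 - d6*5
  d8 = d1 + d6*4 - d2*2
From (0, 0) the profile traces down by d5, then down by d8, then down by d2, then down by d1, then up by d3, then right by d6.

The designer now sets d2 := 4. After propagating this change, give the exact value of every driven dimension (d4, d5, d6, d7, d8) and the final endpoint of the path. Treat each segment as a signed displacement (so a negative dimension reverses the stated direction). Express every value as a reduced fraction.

Apply edit: d2 := 4
  d4 = d3/2 = 8
  d5 = d1*3 - d4*4 - d2*2 = -28
  d6 = d5*4 = -112
  d7 = 4 - d4/3 - d6*5 = 1684/3
  d8 = d1 + d6*4 - d2*2 = -452
Walk from origin (0, 0):
  seg 1: down by d5 = -28 → (0, 28)
  seg 2: down by d8 = -452 → (0, 480)
  seg 3: down by d2 = 4 → (0, 476)
  seg 4: down by d1 = 4 → (0, 472)
  seg 5: up by d3 = 16 → (0, 488)
  seg 6: right by d6 = -112 → (-112, 488)

d4 = 8
d5 = -28
d6 = -112
d7 = 1684/3
d8 = -452
endpoint = (-112, 488)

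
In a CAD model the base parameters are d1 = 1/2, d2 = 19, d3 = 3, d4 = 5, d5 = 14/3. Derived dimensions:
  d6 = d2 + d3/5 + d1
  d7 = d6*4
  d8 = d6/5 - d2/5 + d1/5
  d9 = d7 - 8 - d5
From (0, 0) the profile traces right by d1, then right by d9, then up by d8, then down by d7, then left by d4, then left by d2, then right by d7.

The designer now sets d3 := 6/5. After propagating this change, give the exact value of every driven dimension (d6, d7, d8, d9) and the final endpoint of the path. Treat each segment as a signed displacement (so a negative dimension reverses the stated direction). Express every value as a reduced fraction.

d6 = 987/50
d7 = 1974/25
d8 = 31/125
d9 = 4972/75
endpoint = (18263/150, -9839/125)

Apply edit: d3 := 6/5
  d6 = d2 + d3/5 + d1 = 987/50
  d7 = d6*4 = 1974/25
  d8 = d6/5 - d2/5 + d1/5 = 31/125
  d9 = d7 - 8 - d5 = 4972/75
Walk from origin (0, 0):
  seg 1: right by d1 = 1/2 → (1/2, 0)
  seg 2: right by d9 = 4972/75 → (10019/150, 0)
  seg 3: up by d8 = 31/125 → (10019/150, 31/125)
  seg 4: down by d7 = 1974/25 → (10019/150, -9839/125)
  seg 5: left by d4 = 5 → (9269/150, -9839/125)
  seg 6: left by d2 = 19 → (6419/150, -9839/125)
  seg 7: right by d7 = 1974/25 → (18263/150, -9839/125)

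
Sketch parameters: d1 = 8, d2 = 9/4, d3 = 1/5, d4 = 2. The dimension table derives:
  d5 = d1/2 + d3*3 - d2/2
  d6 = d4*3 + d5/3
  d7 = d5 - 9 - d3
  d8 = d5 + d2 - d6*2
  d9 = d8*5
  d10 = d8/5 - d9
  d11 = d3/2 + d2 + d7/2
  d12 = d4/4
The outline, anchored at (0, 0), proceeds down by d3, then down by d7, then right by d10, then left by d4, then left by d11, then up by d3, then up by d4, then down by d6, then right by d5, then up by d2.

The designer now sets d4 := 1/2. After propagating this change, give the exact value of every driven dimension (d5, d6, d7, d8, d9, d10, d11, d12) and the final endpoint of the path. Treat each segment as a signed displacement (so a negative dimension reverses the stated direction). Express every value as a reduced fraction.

Apply edit: d4 := 1/2
  d5 = d1/2 + d3*3 - d2/2 = 139/40
  d6 = d4*3 + d5/3 = 319/120
  d7 = d5 - 9 - d3 = -229/40
  d8 = d5 + d2 - d6*2 = 49/120
  d9 = d8*5 = 49/24
  d10 = d8/5 - d9 = -49/25
  d11 = d3/2 + d2 + d7/2 = -41/80
  d12 = d4/4 = 1/8
Walk from origin (0, 0):
  seg 1: down by d3 = 1/5 → (0, -1/5)
  seg 2: down by d7 = -229/40 → (0, 221/40)
  seg 3: right by d10 = -49/25 → (-49/25, 221/40)
  seg 4: left by d4 = 1/2 → (-123/50, 221/40)
  seg 5: left by d11 = -41/80 → (-779/400, 221/40)
  seg 6: up by d3 = 1/5 → (-779/400, 229/40)
  seg 7: up by d4 = 1/2 → (-779/400, 249/40)
  seg 8: down by d6 = 319/120 → (-779/400, 107/30)
  seg 9: right by d5 = 139/40 → (611/400, 107/30)
  seg 10: up by d2 = 9/4 → (611/400, 349/60)

d5 = 139/40
d6 = 319/120
d7 = -229/40
d8 = 49/120
d9 = 49/24
d10 = -49/25
d11 = -41/80
d12 = 1/8
endpoint = (611/400, 349/60)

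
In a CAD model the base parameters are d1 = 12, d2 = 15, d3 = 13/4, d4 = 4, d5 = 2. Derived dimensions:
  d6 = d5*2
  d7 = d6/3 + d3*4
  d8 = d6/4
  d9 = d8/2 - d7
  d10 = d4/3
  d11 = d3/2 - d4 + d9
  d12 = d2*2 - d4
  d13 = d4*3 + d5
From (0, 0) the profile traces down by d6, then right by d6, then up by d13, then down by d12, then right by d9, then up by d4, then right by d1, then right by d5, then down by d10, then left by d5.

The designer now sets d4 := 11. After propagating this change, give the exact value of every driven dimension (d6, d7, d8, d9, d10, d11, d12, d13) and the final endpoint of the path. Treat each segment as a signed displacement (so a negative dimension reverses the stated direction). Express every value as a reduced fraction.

d6 = 4
d7 = 43/3
d8 = 1
d9 = -83/6
d10 = 11/3
d11 = -557/24
d12 = 19
d13 = 35
endpoint = (13/6, 58/3)

Apply edit: d4 := 11
  d6 = d5*2 = 4
  d7 = d6/3 + d3*4 = 43/3
  d8 = d6/4 = 1
  d9 = d8/2 - d7 = -83/6
  d10 = d4/3 = 11/3
  d11 = d3/2 - d4 + d9 = -557/24
  d12 = d2*2 - d4 = 19
  d13 = d4*3 + d5 = 35
Walk from origin (0, 0):
  seg 1: down by d6 = 4 → (0, -4)
  seg 2: right by d6 = 4 → (4, -4)
  seg 3: up by d13 = 35 → (4, 31)
  seg 4: down by d12 = 19 → (4, 12)
  seg 5: right by d9 = -83/6 → (-59/6, 12)
  seg 6: up by d4 = 11 → (-59/6, 23)
  seg 7: right by d1 = 12 → (13/6, 23)
  seg 8: right by d5 = 2 → (25/6, 23)
  seg 9: down by d10 = 11/3 → (25/6, 58/3)
  seg 10: left by d5 = 2 → (13/6, 58/3)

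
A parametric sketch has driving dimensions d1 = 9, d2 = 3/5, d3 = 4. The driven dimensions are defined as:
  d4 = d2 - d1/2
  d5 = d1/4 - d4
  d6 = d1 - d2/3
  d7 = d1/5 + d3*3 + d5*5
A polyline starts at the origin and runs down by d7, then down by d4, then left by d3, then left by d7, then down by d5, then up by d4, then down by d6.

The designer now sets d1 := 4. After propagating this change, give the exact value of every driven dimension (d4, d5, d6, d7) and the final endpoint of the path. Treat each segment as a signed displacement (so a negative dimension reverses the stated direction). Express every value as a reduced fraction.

Apply edit: d1 := 4
  d4 = d2 - d1/2 = -7/5
  d5 = d1/4 - d4 = 12/5
  d6 = d1 - d2/3 = 19/5
  d7 = d1/5 + d3*3 + d5*5 = 124/5
Walk from origin (0, 0):
  seg 1: down by d7 = 124/5 → (0, -124/5)
  seg 2: down by d4 = -7/5 → (0, -117/5)
  seg 3: left by d3 = 4 → (-4, -117/5)
  seg 4: left by d7 = 124/5 → (-144/5, -117/5)
  seg 5: down by d5 = 12/5 → (-144/5, -129/5)
  seg 6: up by d4 = -7/5 → (-144/5, -136/5)
  seg 7: down by d6 = 19/5 → (-144/5, -31)

d4 = -7/5
d5 = 12/5
d6 = 19/5
d7 = 124/5
endpoint = (-144/5, -31)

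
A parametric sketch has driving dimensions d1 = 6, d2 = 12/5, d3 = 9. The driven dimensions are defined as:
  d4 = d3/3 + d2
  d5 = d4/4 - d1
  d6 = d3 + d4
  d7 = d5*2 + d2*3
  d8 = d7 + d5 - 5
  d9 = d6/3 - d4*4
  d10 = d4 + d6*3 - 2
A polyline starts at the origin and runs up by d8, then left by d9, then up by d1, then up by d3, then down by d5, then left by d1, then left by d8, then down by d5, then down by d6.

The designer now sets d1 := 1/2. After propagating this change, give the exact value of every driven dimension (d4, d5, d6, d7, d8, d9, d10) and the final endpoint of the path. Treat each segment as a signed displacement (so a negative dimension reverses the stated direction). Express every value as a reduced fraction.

d4 = 27/5
d5 = 17/20
d6 = 72/5
d7 = 89/10
d8 = 19/4
d9 = -84/5
d10 = 233/5
endpoint = (231/20, -37/20)

Apply edit: d1 := 1/2
  d4 = d3/3 + d2 = 27/5
  d5 = d4/4 - d1 = 17/20
  d6 = d3 + d4 = 72/5
  d7 = d5*2 + d2*3 = 89/10
  d8 = d7 + d5 - 5 = 19/4
  d9 = d6/3 - d4*4 = -84/5
  d10 = d4 + d6*3 - 2 = 233/5
Walk from origin (0, 0):
  seg 1: up by d8 = 19/4 → (0, 19/4)
  seg 2: left by d9 = -84/5 → (84/5, 19/4)
  seg 3: up by d1 = 1/2 → (84/5, 21/4)
  seg 4: up by d3 = 9 → (84/5, 57/4)
  seg 5: down by d5 = 17/20 → (84/5, 67/5)
  seg 6: left by d1 = 1/2 → (163/10, 67/5)
  seg 7: left by d8 = 19/4 → (231/20, 67/5)
  seg 8: down by d5 = 17/20 → (231/20, 251/20)
  seg 9: down by d6 = 72/5 → (231/20, -37/20)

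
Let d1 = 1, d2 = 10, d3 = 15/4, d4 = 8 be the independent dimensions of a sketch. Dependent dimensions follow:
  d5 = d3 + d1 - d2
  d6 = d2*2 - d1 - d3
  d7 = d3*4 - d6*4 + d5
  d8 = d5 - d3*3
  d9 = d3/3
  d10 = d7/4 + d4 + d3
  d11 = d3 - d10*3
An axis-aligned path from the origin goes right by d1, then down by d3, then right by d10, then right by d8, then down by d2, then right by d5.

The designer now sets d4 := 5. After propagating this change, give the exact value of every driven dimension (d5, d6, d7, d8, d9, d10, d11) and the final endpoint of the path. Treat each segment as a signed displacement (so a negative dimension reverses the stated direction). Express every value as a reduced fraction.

Apply edit: d4 := 5
  d5 = d3 + d1 - d2 = -21/4
  d6 = d2*2 - d1 - d3 = 61/4
  d7 = d3*4 - d6*4 + d5 = -205/4
  d8 = d5 - d3*3 = -33/2
  d9 = d3/3 = 5/4
  d10 = d7/4 + d4 + d3 = -65/16
  d11 = d3 - d10*3 = 255/16
Walk from origin (0, 0):
  seg 1: right by d1 = 1 → (1, 0)
  seg 2: down by d3 = 15/4 → (1, -15/4)
  seg 3: right by d10 = -65/16 → (-49/16, -15/4)
  seg 4: right by d8 = -33/2 → (-313/16, -15/4)
  seg 5: down by d2 = 10 → (-313/16, -55/4)
  seg 6: right by d5 = -21/4 → (-397/16, -55/4)

d5 = -21/4
d6 = 61/4
d7 = -205/4
d8 = -33/2
d9 = 5/4
d10 = -65/16
d11 = 255/16
endpoint = (-397/16, -55/4)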